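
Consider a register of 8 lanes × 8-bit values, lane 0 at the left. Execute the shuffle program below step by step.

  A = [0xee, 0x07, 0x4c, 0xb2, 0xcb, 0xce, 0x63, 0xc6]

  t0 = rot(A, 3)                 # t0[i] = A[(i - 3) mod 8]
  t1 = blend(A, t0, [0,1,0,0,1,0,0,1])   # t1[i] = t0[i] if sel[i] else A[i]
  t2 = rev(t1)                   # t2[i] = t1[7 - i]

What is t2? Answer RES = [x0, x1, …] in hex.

→ t0 |ce|63|c6|ee|07|4c|b2|cb|
→ t1 |ee|63|4c|b2|07|ce|63|cb|
→ t2 |cb|63|ce|07|b2|4c|63|ee|

RES = [0xcb, 0x63, 0xce, 0x07, 0xb2, 0x4c, 0x63, 0xee]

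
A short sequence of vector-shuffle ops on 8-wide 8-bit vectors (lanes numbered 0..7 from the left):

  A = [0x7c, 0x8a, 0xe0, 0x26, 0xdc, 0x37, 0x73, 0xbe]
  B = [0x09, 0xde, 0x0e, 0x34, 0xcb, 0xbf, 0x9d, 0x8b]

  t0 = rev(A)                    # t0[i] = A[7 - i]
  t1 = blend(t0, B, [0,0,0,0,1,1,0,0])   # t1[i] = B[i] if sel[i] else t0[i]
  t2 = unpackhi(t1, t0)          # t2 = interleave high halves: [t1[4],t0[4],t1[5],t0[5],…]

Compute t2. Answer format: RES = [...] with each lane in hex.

RES = [0xcb, 0x26, 0xbf, 0xe0, 0x8a, 0x8a, 0x7c, 0x7c]

  t0: be 73 37 dc 26 e0 8a 7c
  t1: be 73 37 dc cb bf 8a 7c
  t2: cb 26 bf e0 8a 8a 7c 7c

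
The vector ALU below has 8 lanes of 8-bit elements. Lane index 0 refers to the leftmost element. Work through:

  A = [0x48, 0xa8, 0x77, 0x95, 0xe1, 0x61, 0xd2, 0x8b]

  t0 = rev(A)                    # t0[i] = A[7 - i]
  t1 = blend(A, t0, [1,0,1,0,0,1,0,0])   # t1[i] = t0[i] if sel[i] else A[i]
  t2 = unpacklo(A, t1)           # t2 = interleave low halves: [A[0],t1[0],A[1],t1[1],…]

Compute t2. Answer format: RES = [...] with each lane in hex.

→ t0 |8b|d2|61|e1|95|77|a8|48|
→ t1 |8b|a8|61|95|e1|77|d2|8b|
→ t2 |48|8b|a8|a8|77|61|95|95|

RES = [0x48, 0x8b, 0xa8, 0xa8, 0x77, 0x61, 0x95, 0x95]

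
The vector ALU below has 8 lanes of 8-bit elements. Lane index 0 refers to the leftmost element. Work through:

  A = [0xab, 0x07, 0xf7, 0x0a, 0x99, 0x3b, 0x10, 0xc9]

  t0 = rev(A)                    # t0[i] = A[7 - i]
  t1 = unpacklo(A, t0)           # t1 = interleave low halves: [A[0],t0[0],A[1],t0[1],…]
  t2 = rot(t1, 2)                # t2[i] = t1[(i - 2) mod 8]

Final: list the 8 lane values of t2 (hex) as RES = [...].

  t0: c9 10 3b 99 0a f7 07 ab
  t1: ab c9 07 10 f7 3b 0a 99
  t2: 0a 99 ab c9 07 10 f7 3b

RES = [0x0a, 0x99, 0xab, 0xc9, 0x07, 0x10, 0xf7, 0x3b]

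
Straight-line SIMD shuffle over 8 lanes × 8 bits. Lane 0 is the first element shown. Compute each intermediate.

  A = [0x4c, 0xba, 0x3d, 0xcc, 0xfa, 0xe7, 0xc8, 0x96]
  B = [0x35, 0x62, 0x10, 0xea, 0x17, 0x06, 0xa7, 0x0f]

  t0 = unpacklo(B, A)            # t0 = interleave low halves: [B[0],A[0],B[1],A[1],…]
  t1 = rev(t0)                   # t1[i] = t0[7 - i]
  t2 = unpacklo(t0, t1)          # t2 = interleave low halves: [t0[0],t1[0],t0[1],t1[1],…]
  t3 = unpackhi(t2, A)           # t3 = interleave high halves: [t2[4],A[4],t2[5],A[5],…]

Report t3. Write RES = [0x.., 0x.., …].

RES = [0x62, 0xfa, 0x3d, 0xe7, 0xba, 0xc8, 0x10, 0x96]

→ t0 |35|4c|62|ba|10|3d|ea|cc|
→ t1 |cc|ea|3d|10|ba|62|4c|35|
→ t2 |35|cc|4c|ea|62|3d|ba|10|
→ t3 |62|fa|3d|e7|ba|c8|10|96|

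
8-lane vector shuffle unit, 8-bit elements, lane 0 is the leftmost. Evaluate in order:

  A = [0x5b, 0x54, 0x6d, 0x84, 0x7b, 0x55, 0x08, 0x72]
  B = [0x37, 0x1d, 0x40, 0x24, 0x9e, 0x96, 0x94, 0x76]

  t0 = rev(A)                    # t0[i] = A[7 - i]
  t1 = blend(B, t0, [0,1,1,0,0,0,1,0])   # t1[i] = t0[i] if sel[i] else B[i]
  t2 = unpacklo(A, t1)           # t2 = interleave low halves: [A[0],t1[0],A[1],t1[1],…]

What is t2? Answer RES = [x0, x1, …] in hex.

  t0: 72 08 55 7b 84 6d 54 5b
  t1: 37 08 55 24 9e 96 54 76
  t2: 5b 37 54 08 6d 55 84 24

RES = [0x5b, 0x37, 0x54, 0x08, 0x6d, 0x55, 0x84, 0x24]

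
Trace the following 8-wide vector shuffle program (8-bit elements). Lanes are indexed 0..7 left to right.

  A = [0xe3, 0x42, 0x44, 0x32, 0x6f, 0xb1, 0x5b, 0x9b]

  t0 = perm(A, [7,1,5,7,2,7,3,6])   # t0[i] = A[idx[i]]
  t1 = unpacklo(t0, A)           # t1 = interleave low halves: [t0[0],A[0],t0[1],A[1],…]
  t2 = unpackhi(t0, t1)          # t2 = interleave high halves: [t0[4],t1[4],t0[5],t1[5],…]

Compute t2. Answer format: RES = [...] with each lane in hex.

RES = [0x44, 0xb1, 0x9b, 0x44, 0x32, 0x9b, 0x5b, 0x32]

→ t0 |9b|42|b1|9b|44|9b|32|5b|
→ t1 |9b|e3|42|42|b1|44|9b|32|
→ t2 |44|b1|9b|44|32|9b|5b|32|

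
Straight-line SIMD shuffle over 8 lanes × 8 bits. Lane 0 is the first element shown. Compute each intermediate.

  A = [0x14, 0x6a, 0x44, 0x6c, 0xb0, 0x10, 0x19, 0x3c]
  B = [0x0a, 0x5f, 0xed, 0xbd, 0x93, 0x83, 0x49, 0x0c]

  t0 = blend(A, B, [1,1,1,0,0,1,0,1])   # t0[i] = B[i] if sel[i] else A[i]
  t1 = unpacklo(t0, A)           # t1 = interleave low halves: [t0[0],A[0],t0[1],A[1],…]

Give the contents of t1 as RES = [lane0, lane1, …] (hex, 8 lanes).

RES = [ 0x0a  0x14  0x5f  0x6a  0xed  0x44  0x6c  0x6c ]

t0 = [0x0a, 0x5f, 0xed, 0x6c, 0xb0, 0x83, 0x19, 0x0c]
t1 = [0x0a, 0x14, 0x5f, 0x6a, 0xed, 0x44, 0x6c, 0x6c]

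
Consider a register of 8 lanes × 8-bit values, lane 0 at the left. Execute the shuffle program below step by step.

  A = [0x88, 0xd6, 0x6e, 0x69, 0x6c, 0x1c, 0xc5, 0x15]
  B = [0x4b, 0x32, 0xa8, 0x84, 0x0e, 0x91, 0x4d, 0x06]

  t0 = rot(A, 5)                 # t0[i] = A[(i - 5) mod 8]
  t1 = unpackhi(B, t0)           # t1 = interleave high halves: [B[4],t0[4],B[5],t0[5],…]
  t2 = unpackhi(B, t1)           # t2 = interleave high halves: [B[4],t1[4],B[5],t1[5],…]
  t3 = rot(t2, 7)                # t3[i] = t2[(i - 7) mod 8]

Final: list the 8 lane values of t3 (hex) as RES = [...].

RES = [ 0x4d  0x91  0xd6  0x4d  0x06  0x06  0x6e  0x0e ]

  t0: 69 6c 1c c5 15 88 d6 6e
  t1: 0e 15 91 88 4d d6 06 6e
  t2: 0e 4d 91 d6 4d 06 06 6e
  t3: 4d 91 d6 4d 06 06 6e 0e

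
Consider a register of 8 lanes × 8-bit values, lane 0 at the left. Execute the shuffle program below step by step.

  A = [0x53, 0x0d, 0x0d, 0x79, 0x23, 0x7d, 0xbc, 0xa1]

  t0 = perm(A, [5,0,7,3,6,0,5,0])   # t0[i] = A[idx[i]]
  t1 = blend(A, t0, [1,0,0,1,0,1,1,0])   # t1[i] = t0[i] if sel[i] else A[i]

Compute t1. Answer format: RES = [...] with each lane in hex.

  t0: 7d 53 a1 79 bc 53 7d 53
  t1: 7d 0d 0d 79 23 53 7d a1

RES = [0x7d, 0x0d, 0x0d, 0x79, 0x23, 0x53, 0x7d, 0xa1]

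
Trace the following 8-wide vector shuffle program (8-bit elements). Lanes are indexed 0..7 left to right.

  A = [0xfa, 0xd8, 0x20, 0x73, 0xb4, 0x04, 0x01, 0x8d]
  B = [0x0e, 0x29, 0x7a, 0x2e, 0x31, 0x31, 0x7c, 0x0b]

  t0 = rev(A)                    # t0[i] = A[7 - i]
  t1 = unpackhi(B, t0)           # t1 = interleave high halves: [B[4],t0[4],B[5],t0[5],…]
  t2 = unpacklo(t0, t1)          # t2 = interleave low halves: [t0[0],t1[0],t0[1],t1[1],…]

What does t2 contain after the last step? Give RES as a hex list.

t0 = [0x8d, 0x01, 0x04, 0xb4, 0x73, 0x20, 0xd8, 0xfa]
t1 = [0x31, 0x73, 0x31, 0x20, 0x7c, 0xd8, 0x0b, 0xfa]
t2 = [0x8d, 0x31, 0x01, 0x73, 0x04, 0x31, 0xb4, 0x20]

RES = [ 0x8d  0x31  0x01  0x73  0x04  0x31  0xb4  0x20 ]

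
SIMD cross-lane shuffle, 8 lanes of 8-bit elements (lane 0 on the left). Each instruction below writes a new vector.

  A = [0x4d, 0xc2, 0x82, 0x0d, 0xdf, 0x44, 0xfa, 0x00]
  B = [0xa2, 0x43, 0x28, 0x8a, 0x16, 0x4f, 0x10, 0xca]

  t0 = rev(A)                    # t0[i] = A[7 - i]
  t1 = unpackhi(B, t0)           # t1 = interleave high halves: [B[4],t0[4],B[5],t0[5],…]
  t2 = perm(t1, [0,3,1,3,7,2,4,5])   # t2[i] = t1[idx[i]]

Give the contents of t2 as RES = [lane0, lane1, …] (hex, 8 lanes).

RES = [0x16, 0x82, 0x0d, 0x82, 0x4d, 0x4f, 0x10, 0xc2]

t0 = [0x00, 0xfa, 0x44, 0xdf, 0x0d, 0x82, 0xc2, 0x4d]
t1 = [0x16, 0x0d, 0x4f, 0x82, 0x10, 0xc2, 0xca, 0x4d]
t2 = [0x16, 0x82, 0x0d, 0x82, 0x4d, 0x4f, 0x10, 0xc2]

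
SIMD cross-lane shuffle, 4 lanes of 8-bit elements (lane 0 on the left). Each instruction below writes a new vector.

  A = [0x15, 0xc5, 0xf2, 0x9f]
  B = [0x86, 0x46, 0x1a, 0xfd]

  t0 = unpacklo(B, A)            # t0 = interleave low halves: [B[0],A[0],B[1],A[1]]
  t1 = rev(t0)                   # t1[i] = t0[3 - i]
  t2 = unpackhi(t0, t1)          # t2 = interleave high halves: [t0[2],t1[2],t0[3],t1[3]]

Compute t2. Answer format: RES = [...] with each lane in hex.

  t0: 86 15 46 c5
  t1: c5 46 15 86
  t2: 46 15 c5 86

RES = [0x46, 0x15, 0xc5, 0x86]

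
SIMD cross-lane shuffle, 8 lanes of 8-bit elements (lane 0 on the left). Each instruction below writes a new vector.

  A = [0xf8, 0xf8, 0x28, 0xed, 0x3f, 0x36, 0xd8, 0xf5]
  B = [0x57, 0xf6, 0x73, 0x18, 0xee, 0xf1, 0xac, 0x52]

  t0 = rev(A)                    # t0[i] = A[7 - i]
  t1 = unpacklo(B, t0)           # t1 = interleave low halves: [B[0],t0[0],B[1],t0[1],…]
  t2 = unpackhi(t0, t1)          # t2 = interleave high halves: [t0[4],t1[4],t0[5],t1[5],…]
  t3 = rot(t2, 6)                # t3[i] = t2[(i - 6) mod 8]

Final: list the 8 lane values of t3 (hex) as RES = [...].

t0 = [0xf5, 0xd8, 0x36, 0x3f, 0xed, 0x28, 0xf8, 0xf8]
t1 = [0x57, 0xf5, 0xf6, 0xd8, 0x73, 0x36, 0x18, 0x3f]
t2 = [0xed, 0x73, 0x28, 0x36, 0xf8, 0x18, 0xf8, 0x3f]
t3 = [0x28, 0x36, 0xf8, 0x18, 0xf8, 0x3f, 0xed, 0x73]

RES = [ 0x28  0x36  0xf8  0x18  0xf8  0x3f  0xed  0x73 ]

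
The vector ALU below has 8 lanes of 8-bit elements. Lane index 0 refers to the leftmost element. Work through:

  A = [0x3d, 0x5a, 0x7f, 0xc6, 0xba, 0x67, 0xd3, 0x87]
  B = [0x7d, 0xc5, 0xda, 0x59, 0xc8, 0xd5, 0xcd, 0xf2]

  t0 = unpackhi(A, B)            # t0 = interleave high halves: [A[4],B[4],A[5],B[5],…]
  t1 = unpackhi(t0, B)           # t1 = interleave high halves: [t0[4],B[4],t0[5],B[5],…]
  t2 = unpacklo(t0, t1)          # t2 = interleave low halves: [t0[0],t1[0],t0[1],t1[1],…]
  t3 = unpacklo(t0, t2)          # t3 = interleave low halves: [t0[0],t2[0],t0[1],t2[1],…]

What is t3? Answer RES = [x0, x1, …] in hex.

t0 = [0xba, 0xc8, 0x67, 0xd5, 0xd3, 0xcd, 0x87, 0xf2]
t1 = [0xd3, 0xc8, 0xcd, 0xd5, 0x87, 0xcd, 0xf2, 0xf2]
t2 = [0xba, 0xd3, 0xc8, 0xc8, 0x67, 0xcd, 0xd5, 0xd5]
t3 = [0xba, 0xba, 0xc8, 0xd3, 0x67, 0xc8, 0xd5, 0xc8]

RES = [ 0xba  0xba  0xc8  0xd3  0x67  0xc8  0xd5  0xc8 ]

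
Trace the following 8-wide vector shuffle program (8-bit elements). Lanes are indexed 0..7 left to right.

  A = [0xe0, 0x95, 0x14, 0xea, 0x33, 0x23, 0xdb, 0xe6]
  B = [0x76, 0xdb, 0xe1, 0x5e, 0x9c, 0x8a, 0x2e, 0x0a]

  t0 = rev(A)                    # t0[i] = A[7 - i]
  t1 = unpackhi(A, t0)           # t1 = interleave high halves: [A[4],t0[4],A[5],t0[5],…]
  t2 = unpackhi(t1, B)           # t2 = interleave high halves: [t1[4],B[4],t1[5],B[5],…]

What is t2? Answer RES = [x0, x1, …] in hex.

  t0: e6 db 23 33 ea 14 95 e0
  t1: 33 ea 23 14 db 95 e6 e0
  t2: db 9c 95 8a e6 2e e0 0a

RES = [0xdb, 0x9c, 0x95, 0x8a, 0xe6, 0x2e, 0xe0, 0x0a]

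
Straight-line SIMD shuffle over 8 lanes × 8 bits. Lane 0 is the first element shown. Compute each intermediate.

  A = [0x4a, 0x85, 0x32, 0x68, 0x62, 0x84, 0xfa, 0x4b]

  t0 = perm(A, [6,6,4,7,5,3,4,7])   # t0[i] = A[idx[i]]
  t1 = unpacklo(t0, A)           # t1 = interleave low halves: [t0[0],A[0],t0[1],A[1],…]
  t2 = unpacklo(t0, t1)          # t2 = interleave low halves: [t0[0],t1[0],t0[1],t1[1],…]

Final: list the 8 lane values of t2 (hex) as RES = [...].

RES = [ 0xfa  0xfa  0xfa  0x4a  0x62  0xfa  0x4b  0x85 ]

→ t0 |fa|fa|62|4b|84|68|62|4b|
→ t1 |fa|4a|fa|85|62|32|4b|68|
→ t2 |fa|fa|fa|4a|62|fa|4b|85|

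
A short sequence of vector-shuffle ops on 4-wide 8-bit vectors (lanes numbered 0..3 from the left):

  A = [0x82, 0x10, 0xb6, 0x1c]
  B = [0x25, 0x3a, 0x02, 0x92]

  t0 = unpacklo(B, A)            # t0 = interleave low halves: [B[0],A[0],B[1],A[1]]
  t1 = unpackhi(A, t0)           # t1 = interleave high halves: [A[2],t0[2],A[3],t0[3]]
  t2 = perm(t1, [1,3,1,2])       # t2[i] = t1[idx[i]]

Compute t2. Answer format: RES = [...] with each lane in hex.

t0 = [0x25, 0x82, 0x3a, 0x10]
t1 = [0xb6, 0x3a, 0x1c, 0x10]
t2 = [0x3a, 0x10, 0x3a, 0x1c]

RES = [0x3a, 0x10, 0x3a, 0x1c]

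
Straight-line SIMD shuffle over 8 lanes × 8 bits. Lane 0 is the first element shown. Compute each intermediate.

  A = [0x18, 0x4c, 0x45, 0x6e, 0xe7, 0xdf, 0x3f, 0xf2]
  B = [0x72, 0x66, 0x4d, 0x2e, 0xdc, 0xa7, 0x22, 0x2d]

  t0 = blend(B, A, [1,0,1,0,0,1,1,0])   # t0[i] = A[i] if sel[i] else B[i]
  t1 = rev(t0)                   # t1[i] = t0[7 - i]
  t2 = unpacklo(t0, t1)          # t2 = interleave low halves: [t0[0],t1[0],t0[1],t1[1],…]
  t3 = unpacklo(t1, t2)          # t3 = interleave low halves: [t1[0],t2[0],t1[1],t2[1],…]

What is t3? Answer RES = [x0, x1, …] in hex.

RES = [ 0x2d  0x18  0x3f  0x2d  0xdf  0x66  0xdc  0x3f ]

→ t0 |18|66|45|2e|dc|df|3f|2d|
→ t1 |2d|3f|df|dc|2e|45|66|18|
→ t2 |18|2d|66|3f|45|df|2e|dc|
→ t3 |2d|18|3f|2d|df|66|dc|3f|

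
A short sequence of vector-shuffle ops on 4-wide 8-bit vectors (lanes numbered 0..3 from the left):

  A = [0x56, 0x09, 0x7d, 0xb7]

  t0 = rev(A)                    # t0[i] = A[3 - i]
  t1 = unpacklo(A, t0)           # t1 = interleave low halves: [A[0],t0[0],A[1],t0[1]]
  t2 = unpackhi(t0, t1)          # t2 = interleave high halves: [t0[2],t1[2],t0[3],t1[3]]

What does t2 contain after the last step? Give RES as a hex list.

→ t0 |b7|7d|09|56|
→ t1 |56|b7|09|7d|
→ t2 |09|09|56|7d|

RES = [0x09, 0x09, 0x56, 0x7d]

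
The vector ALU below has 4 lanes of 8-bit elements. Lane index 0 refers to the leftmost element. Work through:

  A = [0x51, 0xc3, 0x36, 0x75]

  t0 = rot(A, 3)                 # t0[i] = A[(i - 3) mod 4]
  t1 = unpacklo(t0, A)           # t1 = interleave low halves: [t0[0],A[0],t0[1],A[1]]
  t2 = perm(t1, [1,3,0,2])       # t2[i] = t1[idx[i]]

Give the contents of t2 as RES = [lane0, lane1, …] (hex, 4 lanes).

RES = [0x51, 0xc3, 0xc3, 0x36]

t0 = [0xc3, 0x36, 0x75, 0x51]
t1 = [0xc3, 0x51, 0x36, 0xc3]
t2 = [0x51, 0xc3, 0xc3, 0x36]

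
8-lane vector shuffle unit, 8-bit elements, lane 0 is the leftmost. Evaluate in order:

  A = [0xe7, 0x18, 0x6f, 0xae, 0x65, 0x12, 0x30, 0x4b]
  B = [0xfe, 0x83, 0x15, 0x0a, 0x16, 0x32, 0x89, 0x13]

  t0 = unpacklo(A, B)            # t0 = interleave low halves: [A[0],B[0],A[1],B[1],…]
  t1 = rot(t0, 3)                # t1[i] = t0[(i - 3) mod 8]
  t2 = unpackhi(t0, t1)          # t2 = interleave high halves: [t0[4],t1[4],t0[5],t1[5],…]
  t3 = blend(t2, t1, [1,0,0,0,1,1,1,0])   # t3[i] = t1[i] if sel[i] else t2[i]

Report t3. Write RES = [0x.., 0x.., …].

RES = [0x15, 0xfe, 0x15, 0x18, 0xfe, 0x18, 0x83, 0x6f]

  t0: e7 fe 18 83 6f 15 ae 0a
  t1: 15 ae 0a e7 fe 18 83 6f
  t2: 6f fe 15 18 ae 83 0a 6f
  t3: 15 fe 15 18 fe 18 83 6f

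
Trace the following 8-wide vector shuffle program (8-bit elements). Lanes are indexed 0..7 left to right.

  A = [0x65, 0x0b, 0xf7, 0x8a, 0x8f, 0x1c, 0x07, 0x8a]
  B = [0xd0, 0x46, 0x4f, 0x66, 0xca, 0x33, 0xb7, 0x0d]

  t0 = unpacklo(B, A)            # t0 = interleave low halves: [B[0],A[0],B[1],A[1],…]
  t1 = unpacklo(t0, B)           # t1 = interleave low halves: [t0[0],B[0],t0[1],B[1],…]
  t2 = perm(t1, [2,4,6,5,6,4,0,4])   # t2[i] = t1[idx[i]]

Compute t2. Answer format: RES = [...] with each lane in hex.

RES = [0x65, 0x46, 0x0b, 0x4f, 0x0b, 0x46, 0xd0, 0x46]

t0 = [0xd0, 0x65, 0x46, 0x0b, 0x4f, 0xf7, 0x66, 0x8a]
t1 = [0xd0, 0xd0, 0x65, 0x46, 0x46, 0x4f, 0x0b, 0x66]
t2 = [0x65, 0x46, 0x0b, 0x4f, 0x0b, 0x46, 0xd0, 0x46]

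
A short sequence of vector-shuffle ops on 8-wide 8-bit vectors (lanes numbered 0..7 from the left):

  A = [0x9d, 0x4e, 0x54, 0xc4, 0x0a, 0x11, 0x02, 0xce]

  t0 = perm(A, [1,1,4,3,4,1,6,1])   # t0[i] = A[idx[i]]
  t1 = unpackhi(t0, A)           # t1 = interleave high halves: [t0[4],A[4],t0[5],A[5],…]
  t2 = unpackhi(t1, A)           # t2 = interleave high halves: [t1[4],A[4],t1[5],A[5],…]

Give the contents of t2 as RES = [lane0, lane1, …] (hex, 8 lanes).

RES = [0x02, 0x0a, 0x02, 0x11, 0x4e, 0x02, 0xce, 0xce]

→ t0 |4e|4e|0a|c4|0a|4e|02|4e|
→ t1 |0a|0a|4e|11|02|02|4e|ce|
→ t2 |02|0a|02|11|4e|02|ce|ce|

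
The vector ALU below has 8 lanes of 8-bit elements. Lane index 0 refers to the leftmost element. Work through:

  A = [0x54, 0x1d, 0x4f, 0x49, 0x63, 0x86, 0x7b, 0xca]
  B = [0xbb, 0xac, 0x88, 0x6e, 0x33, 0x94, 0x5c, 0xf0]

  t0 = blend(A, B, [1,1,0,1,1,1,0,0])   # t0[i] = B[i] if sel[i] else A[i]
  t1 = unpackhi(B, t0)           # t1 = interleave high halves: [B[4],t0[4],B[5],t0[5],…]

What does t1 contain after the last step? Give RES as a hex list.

→ t0 |bb|ac|4f|6e|33|94|7b|ca|
→ t1 |33|33|94|94|5c|7b|f0|ca|

RES = [0x33, 0x33, 0x94, 0x94, 0x5c, 0x7b, 0xf0, 0xca]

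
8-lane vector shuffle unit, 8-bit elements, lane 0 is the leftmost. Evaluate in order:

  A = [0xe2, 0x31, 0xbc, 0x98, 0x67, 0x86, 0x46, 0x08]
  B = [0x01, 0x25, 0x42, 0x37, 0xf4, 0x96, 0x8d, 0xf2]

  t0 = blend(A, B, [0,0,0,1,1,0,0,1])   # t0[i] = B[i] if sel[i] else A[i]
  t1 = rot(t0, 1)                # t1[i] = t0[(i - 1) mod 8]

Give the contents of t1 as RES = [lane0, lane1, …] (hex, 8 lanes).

t0 = [0xe2, 0x31, 0xbc, 0x37, 0xf4, 0x86, 0x46, 0xf2]
t1 = [0xf2, 0xe2, 0x31, 0xbc, 0x37, 0xf4, 0x86, 0x46]

RES = [ 0xf2  0xe2  0x31  0xbc  0x37  0xf4  0x86  0x46 ]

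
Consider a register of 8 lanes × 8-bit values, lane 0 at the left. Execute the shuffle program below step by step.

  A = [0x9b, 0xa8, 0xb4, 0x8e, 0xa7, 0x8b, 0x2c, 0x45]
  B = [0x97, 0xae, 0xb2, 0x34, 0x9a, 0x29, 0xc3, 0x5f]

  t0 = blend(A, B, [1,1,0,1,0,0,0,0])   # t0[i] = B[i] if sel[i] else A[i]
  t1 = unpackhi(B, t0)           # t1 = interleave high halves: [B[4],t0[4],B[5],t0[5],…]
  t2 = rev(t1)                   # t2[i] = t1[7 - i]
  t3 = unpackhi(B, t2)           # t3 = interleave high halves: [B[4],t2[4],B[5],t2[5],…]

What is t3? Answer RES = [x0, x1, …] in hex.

→ t0 |97|ae|b4|34|a7|8b|2c|45|
→ t1 |9a|a7|29|8b|c3|2c|5f|45|
→ t2 |45|5f|2c|c3|8b|29|a7|9a|
→ t3 |9a|8b|29|29|c3|a7|5f|9a|

RES = [ 0x9a  0x8b  0x29  0x29  0xc3  0xa7  0x5f  0x9a ]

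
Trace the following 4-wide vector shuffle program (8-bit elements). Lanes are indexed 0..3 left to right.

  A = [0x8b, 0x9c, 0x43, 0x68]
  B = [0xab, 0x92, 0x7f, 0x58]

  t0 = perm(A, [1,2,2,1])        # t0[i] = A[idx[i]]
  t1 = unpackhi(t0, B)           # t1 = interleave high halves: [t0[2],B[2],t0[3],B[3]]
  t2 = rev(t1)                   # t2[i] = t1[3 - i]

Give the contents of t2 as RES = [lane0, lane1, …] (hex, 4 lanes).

→ t0 |9c|43|43|9c|
→ t1 |43|7f|9c|58|
→ t2 |58|9c|7f|43|

RES = [0x58, 0x9c, 0x7f, 0x43]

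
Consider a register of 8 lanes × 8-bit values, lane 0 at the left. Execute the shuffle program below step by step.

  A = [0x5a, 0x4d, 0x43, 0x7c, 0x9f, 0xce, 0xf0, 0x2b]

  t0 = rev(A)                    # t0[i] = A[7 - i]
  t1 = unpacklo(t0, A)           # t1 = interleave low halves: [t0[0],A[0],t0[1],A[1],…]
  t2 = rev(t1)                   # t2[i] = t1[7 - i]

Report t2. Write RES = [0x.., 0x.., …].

  t0: 2b f0 ce 9f 7c 43 4d 5a
  t1: 2b 5a f0 4d ce 43 9f 7c
  t2: 7c 9f 43 ce 4d f0 5a 2b

RES = [0x7c, 0x9f, 0x43, 0xce, 0x4d, 0xf0, 0x5a, 0x2b]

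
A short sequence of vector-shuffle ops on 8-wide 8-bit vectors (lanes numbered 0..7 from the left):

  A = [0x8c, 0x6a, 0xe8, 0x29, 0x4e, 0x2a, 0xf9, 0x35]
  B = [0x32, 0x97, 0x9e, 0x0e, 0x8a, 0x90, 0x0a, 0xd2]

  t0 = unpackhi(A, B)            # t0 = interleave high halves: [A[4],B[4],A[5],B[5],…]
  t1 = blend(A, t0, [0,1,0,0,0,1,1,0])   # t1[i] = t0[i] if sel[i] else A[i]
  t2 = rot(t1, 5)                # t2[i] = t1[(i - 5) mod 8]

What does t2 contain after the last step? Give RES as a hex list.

  t0: 4e 8a 2a 90 f9 0a 35 d2
  t1: 8c 8a e8 29 4e 0a 35 35
  t2: 29 4e 0a 35 35 8c 8a e8

RES = [0x29, 0x4e, 0x0a, 0x35, 0x35, 0x8c, 0x8a, 0xe8]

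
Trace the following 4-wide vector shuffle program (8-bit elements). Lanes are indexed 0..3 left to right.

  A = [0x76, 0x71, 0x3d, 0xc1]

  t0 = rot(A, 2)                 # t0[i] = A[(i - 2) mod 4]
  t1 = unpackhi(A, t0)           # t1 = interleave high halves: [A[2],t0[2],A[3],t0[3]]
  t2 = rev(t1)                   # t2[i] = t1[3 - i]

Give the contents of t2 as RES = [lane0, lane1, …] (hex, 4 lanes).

t0 = [0x3d, 0xc1, 0x76, 0x71]
t1 = [0x3d, 0x76, 0xc1, 0x71]
t2 = [0x71, 0xc1, 0x76, 0x3d]

RES = [0x71, 0xc1, 0x76, 0x3d]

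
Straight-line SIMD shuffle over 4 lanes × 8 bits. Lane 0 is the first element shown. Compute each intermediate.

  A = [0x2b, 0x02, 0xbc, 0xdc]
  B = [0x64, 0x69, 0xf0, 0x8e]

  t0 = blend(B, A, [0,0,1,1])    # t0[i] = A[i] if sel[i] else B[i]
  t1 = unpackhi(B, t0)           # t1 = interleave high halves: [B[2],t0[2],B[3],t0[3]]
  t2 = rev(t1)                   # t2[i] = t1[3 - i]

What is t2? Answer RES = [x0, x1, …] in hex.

RES = [ 0xdc  0x8e  0xbc  0xf0 ]

  t0: 64 69 bc dc
  t1: f0 bc 8e dc
  t2: dc 8e bc f0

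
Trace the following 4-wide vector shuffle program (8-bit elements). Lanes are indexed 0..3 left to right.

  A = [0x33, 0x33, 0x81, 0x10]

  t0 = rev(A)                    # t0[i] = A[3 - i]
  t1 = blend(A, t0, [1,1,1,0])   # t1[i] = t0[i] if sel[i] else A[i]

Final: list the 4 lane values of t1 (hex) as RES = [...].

RES = [0x10, 0x81, 0x33, 0x10]

  t0: 10 81 33 33
  t1: 10 81 33 10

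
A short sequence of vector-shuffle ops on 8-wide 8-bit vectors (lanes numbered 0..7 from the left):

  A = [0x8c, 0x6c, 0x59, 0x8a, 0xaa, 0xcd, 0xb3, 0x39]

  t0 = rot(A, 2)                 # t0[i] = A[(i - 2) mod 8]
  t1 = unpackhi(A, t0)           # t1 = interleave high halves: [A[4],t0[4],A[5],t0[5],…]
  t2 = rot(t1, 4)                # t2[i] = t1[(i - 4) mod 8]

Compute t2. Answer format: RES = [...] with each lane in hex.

RES = [ 0xb3  0xaa  0x39  0xcd  0xaa  0x59  0xcd  0x8a ]

  t0: b3 39 8c 6c 59 8a aa cd
  t1: aa 59 cd 8a b3 aa 39 cd
  t2: b3 aa 39 cd aa 59 cd 8a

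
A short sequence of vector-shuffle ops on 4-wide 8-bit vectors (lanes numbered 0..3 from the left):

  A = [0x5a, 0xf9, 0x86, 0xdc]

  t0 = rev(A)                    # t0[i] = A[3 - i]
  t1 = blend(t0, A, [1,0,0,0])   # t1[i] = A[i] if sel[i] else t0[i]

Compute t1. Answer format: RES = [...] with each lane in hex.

  t0: dc 86 f9 5a
  t1: 5a 86 f9 5a

RES = [0x5a, 0x86, 0xf9, 0x5a]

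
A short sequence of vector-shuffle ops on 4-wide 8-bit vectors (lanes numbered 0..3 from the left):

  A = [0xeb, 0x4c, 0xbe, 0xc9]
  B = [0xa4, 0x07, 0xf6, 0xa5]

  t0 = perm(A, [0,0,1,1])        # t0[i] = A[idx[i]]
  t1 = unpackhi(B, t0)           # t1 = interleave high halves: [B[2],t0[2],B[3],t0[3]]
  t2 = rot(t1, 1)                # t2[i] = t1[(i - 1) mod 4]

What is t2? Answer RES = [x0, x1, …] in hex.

RES = [ 0x4c  0xf6  0x4c  0xa5 ]

  t0: eb eb 4c 4c
  t1: f6 4c a5 4c
  t2: 4c f6 4c a5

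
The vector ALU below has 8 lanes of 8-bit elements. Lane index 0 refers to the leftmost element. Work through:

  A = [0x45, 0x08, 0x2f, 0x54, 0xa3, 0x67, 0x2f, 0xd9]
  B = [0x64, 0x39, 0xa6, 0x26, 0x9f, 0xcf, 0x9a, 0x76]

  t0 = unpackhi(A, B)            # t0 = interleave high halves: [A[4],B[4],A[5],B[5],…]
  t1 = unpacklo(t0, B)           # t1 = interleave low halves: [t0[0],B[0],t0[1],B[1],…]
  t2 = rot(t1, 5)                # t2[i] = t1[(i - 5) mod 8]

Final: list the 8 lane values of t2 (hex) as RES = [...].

RES = [0x39, 0x67, 0xa6, 0xcf, 0x26, 0xa3, 0x64, 0x9f]

t0 = [0xa3, 0x9f, 0x67, 0xcf, 0x2f, 0x9a, 0xd9, 0x76]
t1 = [0xa3, 0x64, 0x9f, 0x39, 0x67, 0xa6, 0xcf, 0x26]
t2 = [0x39, 0x67, 0xa6, 0xcf, 0x26, 0xa3, 0x64, 0x9f]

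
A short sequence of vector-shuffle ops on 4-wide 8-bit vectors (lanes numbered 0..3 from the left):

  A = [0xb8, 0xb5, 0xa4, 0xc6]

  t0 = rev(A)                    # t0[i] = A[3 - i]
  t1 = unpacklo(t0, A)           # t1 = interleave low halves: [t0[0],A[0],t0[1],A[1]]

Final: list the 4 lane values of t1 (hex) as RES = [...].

→ t0 |c6|a4|b5|b8|
→ t1 |c6|b8|a4|b5|

RES = [ 0xc6  0xb8  0xa4  0xb5 ]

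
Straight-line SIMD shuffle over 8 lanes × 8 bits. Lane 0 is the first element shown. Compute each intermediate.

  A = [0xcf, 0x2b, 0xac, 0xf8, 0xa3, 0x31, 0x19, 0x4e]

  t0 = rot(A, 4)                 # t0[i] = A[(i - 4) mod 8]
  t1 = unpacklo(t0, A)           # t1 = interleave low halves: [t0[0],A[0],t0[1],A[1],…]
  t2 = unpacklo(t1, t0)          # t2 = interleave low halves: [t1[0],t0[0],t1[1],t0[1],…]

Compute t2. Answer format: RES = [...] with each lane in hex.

t0 = [0xa3, 0x31, 0x19, 0x4e, 0xcf, 0x2b, 0xac, 0xf8]
t1 = [0xa3, 0xcf, 0x31, 0x2b, 0x19, 0xac, 0x4e, 0xf8]
t2 = [0xa3, 0xa3, 0xcf, 0x31, 0x31, 0x19, 0x2b, 0x4e]

RES = [ 0xa3  0xa3  0xcf  0x31  0x31  0x19  0x2b  0x4e ]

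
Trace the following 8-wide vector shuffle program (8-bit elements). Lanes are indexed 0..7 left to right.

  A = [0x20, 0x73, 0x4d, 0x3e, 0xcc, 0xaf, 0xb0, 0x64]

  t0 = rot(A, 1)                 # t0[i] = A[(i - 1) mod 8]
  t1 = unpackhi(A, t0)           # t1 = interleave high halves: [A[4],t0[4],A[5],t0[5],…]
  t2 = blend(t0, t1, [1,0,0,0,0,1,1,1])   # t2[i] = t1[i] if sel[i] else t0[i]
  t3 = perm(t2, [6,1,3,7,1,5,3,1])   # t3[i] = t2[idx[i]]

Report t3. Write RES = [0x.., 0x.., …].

RES = [0x64, 0x20, 0x4d, 0xb0, 0x20, 0xaf, 0x4d, 0x20]

  t0: 64 20 73 4d 3e cc af b0
  t1: cc 3e af cc b0 af 64 b0
  t2: cc 20 73 4d 3e af 64 b0
  t3: 64 20 4d b0 20 af 4d 20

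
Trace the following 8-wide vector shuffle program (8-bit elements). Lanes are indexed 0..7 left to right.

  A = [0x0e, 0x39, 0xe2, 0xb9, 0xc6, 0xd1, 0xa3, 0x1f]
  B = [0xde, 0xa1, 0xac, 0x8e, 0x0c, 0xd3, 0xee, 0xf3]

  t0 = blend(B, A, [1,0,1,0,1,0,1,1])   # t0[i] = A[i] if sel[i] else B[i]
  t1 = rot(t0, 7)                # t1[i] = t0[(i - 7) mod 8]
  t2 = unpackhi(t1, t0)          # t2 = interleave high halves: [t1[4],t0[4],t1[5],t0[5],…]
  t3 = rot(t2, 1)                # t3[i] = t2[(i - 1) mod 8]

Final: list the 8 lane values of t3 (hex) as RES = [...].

RES = [ 0x1f  0xd3  0xc6  0xa3  0xd3  0x1f  0xa3  0x0e ]

  t0: 0e a1 e2 8e c6 d3 a3 1f
  t1: a1 e2 8e c6 d3 a3 1f 0e
  t2: d3 c6 a3 d3 1f a3 0e 1f
  t3: 1f d3 c6 a3 d3 1f a3 0e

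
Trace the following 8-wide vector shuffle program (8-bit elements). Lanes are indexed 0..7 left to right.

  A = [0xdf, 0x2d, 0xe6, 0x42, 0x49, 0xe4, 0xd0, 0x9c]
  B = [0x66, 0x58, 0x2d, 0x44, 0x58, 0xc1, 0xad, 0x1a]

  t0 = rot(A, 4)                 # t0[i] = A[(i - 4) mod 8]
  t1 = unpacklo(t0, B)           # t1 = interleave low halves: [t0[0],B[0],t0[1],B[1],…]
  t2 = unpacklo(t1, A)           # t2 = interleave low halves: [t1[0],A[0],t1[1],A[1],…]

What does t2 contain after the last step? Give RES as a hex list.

RES = [0x49, 0xdf, 0x66, 0x2d, 0xe4, 0xe6, 0x58, 0x42]

  t0: 49 e4 d0 9c df 2d e6 42
  t1: 49 66 e4 58 d0 2d 9c 44
  t2: 49 df 66 2d e4 e6 58 42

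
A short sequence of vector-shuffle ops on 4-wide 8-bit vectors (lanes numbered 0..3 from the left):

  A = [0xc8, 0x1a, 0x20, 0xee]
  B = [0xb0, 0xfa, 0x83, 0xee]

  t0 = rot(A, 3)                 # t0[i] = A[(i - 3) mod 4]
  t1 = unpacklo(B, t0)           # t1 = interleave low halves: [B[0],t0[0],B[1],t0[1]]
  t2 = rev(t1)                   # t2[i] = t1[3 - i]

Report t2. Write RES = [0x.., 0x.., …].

→ t0 |1a|20|ee|c8|
→ t1 |b0|1a|fa|20|
→ t2 |20|fa|1a|b0|

RES = [ 0x20  0xfa  0x1a  0xb0 ]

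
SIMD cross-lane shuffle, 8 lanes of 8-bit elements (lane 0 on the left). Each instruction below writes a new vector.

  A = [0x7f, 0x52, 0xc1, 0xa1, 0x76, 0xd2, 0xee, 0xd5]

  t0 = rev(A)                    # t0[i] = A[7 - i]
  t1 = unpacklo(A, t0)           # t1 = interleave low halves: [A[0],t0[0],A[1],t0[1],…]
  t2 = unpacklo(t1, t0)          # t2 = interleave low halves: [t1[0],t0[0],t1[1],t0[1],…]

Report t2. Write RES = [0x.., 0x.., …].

RES = [ 0x7f  0xd5  0xd5  0xee  0x52  0xd2  0xee  0x76 ]

  t0: d5 ee d2 76 a1 c1 52 7f
  t1: 7f d5 52 ee c1 d2 a1 76
  t2: 7f d5 d5 ee 52 d2 ee 76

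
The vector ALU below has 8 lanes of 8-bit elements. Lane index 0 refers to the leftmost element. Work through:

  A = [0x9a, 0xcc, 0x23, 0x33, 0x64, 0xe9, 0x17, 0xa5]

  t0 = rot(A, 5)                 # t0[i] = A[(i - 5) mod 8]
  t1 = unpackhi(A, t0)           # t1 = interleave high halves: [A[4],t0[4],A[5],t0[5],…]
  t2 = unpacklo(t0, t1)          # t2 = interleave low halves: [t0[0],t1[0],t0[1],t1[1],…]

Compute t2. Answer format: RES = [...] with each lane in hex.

  t0: 33 64 e9 17 a5 9a cc 23
  t1: 64 a5 e9 9a 17 cc a5 23
  t2: 33 64 64 a5 e9 e9 17 9a

RES = [0x33, 0x64, 0x64, 0xa5, 0xe9, 0xe9, 0x17, 0x9a]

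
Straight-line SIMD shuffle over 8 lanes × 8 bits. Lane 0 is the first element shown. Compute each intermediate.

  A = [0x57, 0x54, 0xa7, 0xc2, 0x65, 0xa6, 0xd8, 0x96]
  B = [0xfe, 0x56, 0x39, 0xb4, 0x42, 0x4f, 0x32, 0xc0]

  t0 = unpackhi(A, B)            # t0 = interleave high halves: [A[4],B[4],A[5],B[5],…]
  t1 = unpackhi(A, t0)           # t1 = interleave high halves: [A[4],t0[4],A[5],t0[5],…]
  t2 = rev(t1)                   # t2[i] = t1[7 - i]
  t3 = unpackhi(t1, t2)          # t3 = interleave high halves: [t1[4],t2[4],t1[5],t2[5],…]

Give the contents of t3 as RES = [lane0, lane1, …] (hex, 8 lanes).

→ t0 |65|42|a6|4f|d8|32|96|c0|
→ t1 |65|d8|a6|32|d8|96|96|c0|
→ t2 |c0|96|96|d8|32|a6|d8|65|
→ t3 |d8|32|96|a6|96|d8|c0|65|

RES = [0xd8, 0x32, 0x96, 0xa6, 0x96, 0xd8, 0xc0, 0x65]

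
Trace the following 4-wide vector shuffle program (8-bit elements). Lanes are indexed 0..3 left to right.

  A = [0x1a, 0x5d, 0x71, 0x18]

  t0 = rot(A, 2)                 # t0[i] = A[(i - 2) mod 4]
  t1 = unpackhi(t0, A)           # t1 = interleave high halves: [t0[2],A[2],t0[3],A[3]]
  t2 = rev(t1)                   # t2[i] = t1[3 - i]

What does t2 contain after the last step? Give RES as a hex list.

RES = [ 0x18  0x5d  0x71  0x1a ]

  t0: 71 18 1a 5d
  t1: 1a 71 5d 18
  t2: 18 5d 71 1a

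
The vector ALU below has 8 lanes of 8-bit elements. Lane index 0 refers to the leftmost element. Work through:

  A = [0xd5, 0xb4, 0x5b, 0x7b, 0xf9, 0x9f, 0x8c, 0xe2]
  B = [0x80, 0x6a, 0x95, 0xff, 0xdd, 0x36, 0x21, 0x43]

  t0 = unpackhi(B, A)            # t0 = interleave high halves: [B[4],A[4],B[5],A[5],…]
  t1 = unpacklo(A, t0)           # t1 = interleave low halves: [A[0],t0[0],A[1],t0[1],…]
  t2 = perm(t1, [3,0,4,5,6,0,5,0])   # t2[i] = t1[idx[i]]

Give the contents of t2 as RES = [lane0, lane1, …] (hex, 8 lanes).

RES = [ 0xf9  0xd5  0x5b  0x36  0x7b  0xd5  0x36  0xd5 ]

  t0: dd f9 36 9f 21 8c 43 e2
  t1: d5 dd b4 f9 5b 36 7b 9f
  t2: f9 d5 5b 36 7b d5 36 d5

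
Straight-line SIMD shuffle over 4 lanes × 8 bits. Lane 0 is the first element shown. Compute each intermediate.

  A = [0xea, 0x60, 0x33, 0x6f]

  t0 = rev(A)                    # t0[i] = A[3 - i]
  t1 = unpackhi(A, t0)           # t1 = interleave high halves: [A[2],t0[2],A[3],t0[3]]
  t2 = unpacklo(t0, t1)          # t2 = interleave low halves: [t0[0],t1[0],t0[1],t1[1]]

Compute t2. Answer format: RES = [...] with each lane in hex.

RES = [ 0x6f  0x33  0x33  0x60 ]

t0 = [0x6f, 0x33, 0x60, 0xea]
t1 = [0x33, 0x60, 0x6f, 0xea]
t2 = [0x6f, 0x33, 0x33, 0x60]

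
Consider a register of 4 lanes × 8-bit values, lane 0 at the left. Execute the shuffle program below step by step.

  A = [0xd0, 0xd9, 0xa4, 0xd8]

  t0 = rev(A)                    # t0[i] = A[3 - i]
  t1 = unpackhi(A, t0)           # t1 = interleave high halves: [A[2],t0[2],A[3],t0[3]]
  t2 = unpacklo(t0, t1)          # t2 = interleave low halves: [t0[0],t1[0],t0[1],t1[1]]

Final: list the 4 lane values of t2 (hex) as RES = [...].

  t0: d8 a4 d9 d0
  t1: a4 d9 d8 d0
  t2: d8 a4 a4 d9

RES = [0xd8, 0xa4, 0xa4, 0xd9]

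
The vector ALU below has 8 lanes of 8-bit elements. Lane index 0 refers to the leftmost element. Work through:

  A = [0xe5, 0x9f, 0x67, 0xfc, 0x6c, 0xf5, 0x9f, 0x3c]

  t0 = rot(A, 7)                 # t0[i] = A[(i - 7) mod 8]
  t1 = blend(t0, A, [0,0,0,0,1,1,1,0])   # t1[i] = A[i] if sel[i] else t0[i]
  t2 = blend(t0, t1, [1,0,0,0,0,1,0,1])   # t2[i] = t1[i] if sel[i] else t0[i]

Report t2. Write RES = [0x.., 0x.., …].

t0 = [0x9f, 0x67, 0xfc, 0x6c, 0xf5, 0x9f, 0x3c, 0xe5]
t1 = [0x9f, 0x67, 0xfc, 0x6c, 0x6c, 0xf5, 0x9f, 0xe5]
t2 = [0x9f, 0x67, 0xfc, 0x6c, 0xf5, 0xf5, 0x3c, 0xe5]

RES = [ 0x9f  0x67  0xfc  0x6c  0xf5  0xf5  0x3c  0xe5 ]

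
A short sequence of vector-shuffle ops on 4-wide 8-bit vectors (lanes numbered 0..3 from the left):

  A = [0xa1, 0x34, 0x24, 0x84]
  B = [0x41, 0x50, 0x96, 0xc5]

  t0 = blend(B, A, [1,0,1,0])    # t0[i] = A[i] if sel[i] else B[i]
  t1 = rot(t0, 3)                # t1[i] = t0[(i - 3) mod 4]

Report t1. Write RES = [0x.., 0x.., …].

  t0: a1 50 24 c5
  t1: 50 24 c5 a1

RES = [ 0x50  0x24  0xc5  0xa1 ]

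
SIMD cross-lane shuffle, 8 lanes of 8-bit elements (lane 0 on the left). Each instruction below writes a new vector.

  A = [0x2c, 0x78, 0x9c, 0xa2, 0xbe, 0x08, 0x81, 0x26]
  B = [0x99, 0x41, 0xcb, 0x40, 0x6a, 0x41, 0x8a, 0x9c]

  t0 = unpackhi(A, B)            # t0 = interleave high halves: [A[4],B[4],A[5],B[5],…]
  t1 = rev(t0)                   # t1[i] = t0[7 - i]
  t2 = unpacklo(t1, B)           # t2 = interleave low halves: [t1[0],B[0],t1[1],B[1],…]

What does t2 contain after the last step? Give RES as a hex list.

→ t0 |be|6a|08|41|81|8a|26|9c|
→ t1 |9c|26|8a|81|41|08|6a|be|
→ t2 |9c|99|26|41|8a|cb|81|40|

RES = [ 0x9c  0x99  0x26  0x41  0x8a  0xcb  0x81  0x40 ]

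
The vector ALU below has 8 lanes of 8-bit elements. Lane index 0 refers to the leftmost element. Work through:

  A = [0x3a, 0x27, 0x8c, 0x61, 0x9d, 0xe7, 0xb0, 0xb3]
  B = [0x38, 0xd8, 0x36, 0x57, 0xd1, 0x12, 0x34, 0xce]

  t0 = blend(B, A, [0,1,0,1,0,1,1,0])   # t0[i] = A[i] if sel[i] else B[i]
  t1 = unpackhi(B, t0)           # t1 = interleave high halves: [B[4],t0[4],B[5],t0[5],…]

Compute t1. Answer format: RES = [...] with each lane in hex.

RES = [0xd1, 0xd1, 0x12, 0xe7, 0x34, 0xb0, 0xce, 0xce]

t0 = [0x38, 0x27, 0x36, 0x61, 0xd1, 0xe7, 0xb0, 0xce]
t1 = [0xd1, 0xd1, 0x12, 0xe7, 0x34, 0xb0, 0xce, 0xce]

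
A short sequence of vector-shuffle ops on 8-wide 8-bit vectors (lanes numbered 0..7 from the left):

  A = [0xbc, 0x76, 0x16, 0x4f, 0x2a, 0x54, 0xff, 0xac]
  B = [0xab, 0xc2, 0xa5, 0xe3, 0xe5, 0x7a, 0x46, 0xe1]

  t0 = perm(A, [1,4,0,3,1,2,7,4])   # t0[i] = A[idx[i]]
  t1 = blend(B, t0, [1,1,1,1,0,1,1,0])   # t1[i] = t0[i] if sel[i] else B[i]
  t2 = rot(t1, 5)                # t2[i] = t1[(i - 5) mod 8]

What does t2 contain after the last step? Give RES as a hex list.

t0 = [0x76, 0x2a, 0xbc, 0x4f, 0x76, 0x16, 0xac, 0x2a]
t1 = [0x76, 0x2a, 0xbc, 0x4f, 0xe5, 0x16, 0xac, 0xe1]
t2 = [0x4f, 0xe5, 0x16, 0xac, 0xe1, 0x76, 0x2a, 0xbc]

RES = [0x4f, 0xe5, 0x16, 0xac, 0xe1, 0x76, 0x2a, 0xbc]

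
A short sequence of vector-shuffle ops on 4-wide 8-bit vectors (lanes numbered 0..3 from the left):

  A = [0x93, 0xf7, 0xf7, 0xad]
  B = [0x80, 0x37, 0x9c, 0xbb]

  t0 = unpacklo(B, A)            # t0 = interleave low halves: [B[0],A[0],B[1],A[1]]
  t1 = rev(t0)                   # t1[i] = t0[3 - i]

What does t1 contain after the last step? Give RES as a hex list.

  t0: 80 93 37 f7
  t1: f7 37 93 80

RES = [ 0xf7  0x37  0x93  0x80 ]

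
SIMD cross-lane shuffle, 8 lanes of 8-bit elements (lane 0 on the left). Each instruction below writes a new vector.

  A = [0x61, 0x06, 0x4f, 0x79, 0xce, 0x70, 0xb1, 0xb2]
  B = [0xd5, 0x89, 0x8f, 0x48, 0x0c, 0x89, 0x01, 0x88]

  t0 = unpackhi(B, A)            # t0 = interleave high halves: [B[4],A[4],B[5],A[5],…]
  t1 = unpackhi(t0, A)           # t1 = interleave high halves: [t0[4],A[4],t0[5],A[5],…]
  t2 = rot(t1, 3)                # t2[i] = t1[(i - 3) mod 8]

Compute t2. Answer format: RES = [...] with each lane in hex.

RES = [0xb1, 0xb2, 0xb2, 0x01, 0xce, 0xb1, 0x70, 0x88]

→ t0 |0c|ce|89|70|01|b1|88|b2|
→ t1 |01|ce|b1|70|88|b1|b2|b2|
→ t2 |b1|b2|b2|01|ce|b1|70|88|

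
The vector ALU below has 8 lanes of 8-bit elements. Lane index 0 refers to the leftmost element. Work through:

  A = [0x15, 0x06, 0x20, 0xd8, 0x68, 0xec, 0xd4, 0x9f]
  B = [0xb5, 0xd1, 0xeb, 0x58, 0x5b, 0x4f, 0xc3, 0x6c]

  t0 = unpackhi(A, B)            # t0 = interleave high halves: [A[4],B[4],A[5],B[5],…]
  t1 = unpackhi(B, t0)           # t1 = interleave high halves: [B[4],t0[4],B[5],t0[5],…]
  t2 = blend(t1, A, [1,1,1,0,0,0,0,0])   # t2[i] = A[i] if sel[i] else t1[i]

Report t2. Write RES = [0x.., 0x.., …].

RES = [ 0x15  0x06  0x20  0xc3  0xc3  0x9f  0x6c  0x6c ]

t0 = [0x68, 0x5b, 0xec, 0x4f, 0xd4, 0xc3, 0x9f, 0x6c]
t1 = [0x5b, 0xd4, 0x4f, 0xc3, 0xc3, 0x9f, 0x6c, 0x6c]
t2 = [0x15, 0x06, 0x20, 0xc3, 0xc3, 0x9f, 0x6c, 0x6c]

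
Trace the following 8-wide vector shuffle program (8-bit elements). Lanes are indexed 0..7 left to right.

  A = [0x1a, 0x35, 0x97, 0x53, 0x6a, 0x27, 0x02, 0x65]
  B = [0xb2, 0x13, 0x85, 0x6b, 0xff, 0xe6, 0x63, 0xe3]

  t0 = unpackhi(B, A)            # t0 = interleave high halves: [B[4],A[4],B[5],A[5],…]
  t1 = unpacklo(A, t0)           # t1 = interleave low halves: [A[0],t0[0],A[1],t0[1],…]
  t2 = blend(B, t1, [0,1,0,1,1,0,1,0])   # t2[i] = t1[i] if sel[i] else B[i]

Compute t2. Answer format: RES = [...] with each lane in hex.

  t0: ff 6a e6 27 63 02 e3 65
  t1: 1a ff 35 6a 97 e6 53 27
  t2: b2 ff 85 6a 97 e6 53 e3

RES = [ 0xb2  0xff  0x85  0x6a  0x97  0xe6  0x53  0xe3 ]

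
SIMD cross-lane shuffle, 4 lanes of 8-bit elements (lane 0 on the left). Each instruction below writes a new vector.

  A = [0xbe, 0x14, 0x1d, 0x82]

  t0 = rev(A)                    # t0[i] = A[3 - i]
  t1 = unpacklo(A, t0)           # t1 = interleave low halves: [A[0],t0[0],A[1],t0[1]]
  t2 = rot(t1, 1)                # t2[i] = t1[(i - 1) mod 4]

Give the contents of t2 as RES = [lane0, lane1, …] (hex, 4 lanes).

RES = [0x1d, 0xbe, 0x82, 0x14]

  t0: 82 1d 14 be
  t1: be 82 14 1d
  t2: 1d be 82 14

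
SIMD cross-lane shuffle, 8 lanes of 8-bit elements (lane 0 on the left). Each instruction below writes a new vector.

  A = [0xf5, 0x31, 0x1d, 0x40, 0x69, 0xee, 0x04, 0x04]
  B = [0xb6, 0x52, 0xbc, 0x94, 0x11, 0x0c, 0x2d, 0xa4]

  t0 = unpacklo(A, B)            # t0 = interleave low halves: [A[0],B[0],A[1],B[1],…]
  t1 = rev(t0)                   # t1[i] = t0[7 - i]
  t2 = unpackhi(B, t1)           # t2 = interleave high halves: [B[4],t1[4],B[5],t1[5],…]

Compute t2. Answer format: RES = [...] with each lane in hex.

→ t0 |f5|b6|31|52|1d|bc|40|94|
→ t1 |94|40|bc|1d|52|31|b6|f5|
→ t2 |11|52|0c|31|2d|b6|a4|f5|

RES = [0x11, 0x52, 0x0c, 0x31, 0x2d, 0xb6, 0xa4, 0xf5]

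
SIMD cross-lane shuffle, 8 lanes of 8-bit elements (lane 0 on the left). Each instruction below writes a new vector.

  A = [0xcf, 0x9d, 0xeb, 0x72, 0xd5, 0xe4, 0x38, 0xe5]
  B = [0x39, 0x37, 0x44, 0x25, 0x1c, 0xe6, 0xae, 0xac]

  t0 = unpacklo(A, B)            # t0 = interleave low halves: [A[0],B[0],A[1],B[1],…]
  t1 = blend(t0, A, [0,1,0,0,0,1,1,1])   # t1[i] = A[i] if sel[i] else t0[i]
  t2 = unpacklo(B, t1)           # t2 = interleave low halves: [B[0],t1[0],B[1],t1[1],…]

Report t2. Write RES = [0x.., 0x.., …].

RES = [0x39, 0xcf, 0x37, 0x9d, 0x44, 0x9d, 0x25, 0x37]

t0 = [0xcf, 0x39, 0x9d, 0x37, 0xeb, 0x44, 0x72, 0x25]
t1 = [0xcf, 0x9d, 0x9d, 0x37, 0xeb, 0xe4, 0x38, 0xe5]
t2 = [0x39, 0xcf, 0x37, 0x9d, 0x44, 0x9d, 0x25, 0x37]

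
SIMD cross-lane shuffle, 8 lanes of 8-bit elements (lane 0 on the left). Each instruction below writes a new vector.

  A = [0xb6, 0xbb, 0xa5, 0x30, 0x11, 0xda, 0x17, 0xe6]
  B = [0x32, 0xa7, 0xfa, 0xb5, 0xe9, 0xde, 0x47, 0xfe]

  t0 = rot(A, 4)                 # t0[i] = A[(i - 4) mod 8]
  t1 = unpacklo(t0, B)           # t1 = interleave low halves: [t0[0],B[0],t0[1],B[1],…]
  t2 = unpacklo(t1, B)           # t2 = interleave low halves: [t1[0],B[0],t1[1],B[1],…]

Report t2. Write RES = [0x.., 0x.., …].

t0 = [0x11, 0xda, 0x17, 0xe6, 0xb6, 0xbb, 0xa5, 0x30]
t1 = [0x11, 0x32, 0xda, 0xa7, 0x17, 0xfa, 0xe6, 0xb5]
t2 = [0x11, 0x32, 0x32, 0xa7, 0xda, 0xfa, 0xa7, 0xb5]

RES = [0x11, 0x32, 0x32, 0xa7, 0xda, 0xfa, 0xa7, 0xb5]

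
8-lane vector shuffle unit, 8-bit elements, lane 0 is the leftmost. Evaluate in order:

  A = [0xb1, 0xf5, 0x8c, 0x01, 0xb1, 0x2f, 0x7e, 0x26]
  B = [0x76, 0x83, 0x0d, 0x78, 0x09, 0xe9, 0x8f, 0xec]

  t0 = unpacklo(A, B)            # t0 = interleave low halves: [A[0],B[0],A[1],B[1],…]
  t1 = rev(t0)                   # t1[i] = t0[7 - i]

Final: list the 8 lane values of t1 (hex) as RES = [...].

t0 = [0xb1, 0x76, 0xf5, 0x83, 0x8c, 0x0d, 0x01, 0x78]
t1 = [0x78, 0x01, 0x0d, 0x8c, 0x83, 0xf5, 0x76, 0xb1]

RES = [0x78, 0x01, 0x0d, 0x8c, 0x83, 0xf5, 0x76, 0xb1]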